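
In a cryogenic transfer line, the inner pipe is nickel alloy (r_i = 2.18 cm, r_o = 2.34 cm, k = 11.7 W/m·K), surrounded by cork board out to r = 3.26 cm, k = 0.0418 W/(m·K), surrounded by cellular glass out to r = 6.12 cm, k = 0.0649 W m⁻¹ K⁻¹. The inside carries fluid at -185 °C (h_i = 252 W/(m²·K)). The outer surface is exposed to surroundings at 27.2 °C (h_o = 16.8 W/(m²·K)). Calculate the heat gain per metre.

Q' = 70.9 W/m

Resistance network (inner→outer):
  R'_conv,in = 1/(2πr h) = 1/(2π·0.0218·252) = 0.02897 m·K/W
  R'_nickel alloy = ln(0.0234/0.0218)/(2πk) = 0.07083/(2π·11.7) = 9.634×10^-4 m·K/W
  R'_cork board = ln(0.0326/0.0234)/(2πk) = 0.3316/(2π·0.0418) = 1.262 m·K/W
  R'_cellular glass = ln(0.0612/0.0326)/(2πk) = 0.6298/(2π·0.0649) = 1.545 m·K/W
  R'_conv,out = 1/(2πr h) = 1/(2π·0.0612·16.8) = 0.1548 m·K/W
ΣR = 0.02897 + 9.634×10^-4 + 1.262 + 1.545 + 0.1548 = 2.992 m·K/W
Q' = ΔT/ΣR = (-185 °C − 27.2 °C)/2.992 = -70.9 W/m
(Negative Q' ⇒ heat flows inward; heat gain = 70.9 W/m.)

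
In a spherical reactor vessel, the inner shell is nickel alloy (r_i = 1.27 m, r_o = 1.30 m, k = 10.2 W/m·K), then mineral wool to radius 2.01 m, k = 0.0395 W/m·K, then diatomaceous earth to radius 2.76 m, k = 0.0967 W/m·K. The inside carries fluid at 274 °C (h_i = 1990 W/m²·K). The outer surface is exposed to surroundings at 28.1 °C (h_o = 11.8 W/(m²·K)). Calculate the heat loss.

Series thermal resistances, inner to outer:
  R_conv,in = 1/(4πr²h) = 1/(4π·1.27²·1990) = 2.479×10^-5 K/W
  R_nickel alloy = (1/1.27 − 1/1.30)/(4πk) = 0.01817/(4π·10.2) = 1.418×10^-4 K/W
  R_mineral wool = (1/1.30 − 1/2.01)/(4πk) = 0.2717/(4π·0.0395) = 0.5474 K/W
  R_diatomaceous earth = (1/2.01 − 1/2.76)/(4πk) = 0.1352/(4π·0.0967) = 0.1113 K/W
  R_conv,out = 1/(4πr²h) = 1/(4π·2.76²·11.8) = 8.853×10^-4 K/W
ΣR = 2.479×10^-5 + 1.418×10^-4 + 0.5474 + 0.1113 + 8.853×10^-4 = 0.6598 K/W
Q = ΔT/ΣR = (274 °C − 28.1 °C)/0.6598 = 373 W

Q = 373 W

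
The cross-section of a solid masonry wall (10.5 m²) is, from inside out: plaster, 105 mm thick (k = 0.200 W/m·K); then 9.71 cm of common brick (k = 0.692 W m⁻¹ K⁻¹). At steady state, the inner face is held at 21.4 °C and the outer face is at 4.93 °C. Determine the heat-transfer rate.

Q = 260 W

Treat each layer as a resistance in series:
  R_plaster = L/(kA) = 0.105/(0.200·10.5) = 0.05000 K/W
  R_common brick = L/(kA) = 0.0971/(0.692·10.5) = 0.01336 K/W
ΣR = 0.05000 + 0.01336 = 0.06336 K/W
Q = ΔT/ΣR = (21.4 °C − 4.93 °C)/0.06336 = 260 W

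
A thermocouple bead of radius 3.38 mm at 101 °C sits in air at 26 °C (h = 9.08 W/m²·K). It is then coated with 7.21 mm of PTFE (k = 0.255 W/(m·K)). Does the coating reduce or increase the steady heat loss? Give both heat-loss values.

increases: 0.0978 → 0.532 W

Critical radius for a sphere: r_cr = 2k/h = 0.0562 m = 5.62 cm.
Outer radius after coating: r₂ = 0.00338 + 0.00721 = 0.01059 m.
Since r₁ < r_cr and r₂ ≤ r_cr, the coating moves toward the maximum at r_cr — heat loss rises.
Bare: R = 1/(4πr₁²h) = 767.1 K/W; Q = 75/767.1 = 0.0978 W.
Coated: R = R_cond + R_conv = 141.0 K/W; Q = 75/141.0 = 0.532 W.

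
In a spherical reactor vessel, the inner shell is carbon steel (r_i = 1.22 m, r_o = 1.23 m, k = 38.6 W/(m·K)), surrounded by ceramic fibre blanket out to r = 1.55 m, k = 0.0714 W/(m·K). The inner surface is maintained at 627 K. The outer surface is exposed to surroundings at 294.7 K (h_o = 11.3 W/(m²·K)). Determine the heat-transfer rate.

Q = 1750 W

Treat each layer as a resistance in series:
  R_carbon steel = (1/1.22 − 1/1.23)/(4πk) = 0.006664/(4π·38.6) = 1.374×10^-5 K/W
  R_ceramic fibre blanket = (1/1.23 − 1/1.55)/(4πk) = 0.1678/(4π·0.0714) = 0.1871 K/W
  R_conv,out = 1/(4πr²h) = 1/(4π·1.55²·11.3) = 0.002931 K/W
ΣR = 1.374×10^-5 + 0.1871 + 0.002931 = 0.1900 K/W
Q = ΔT/ΣR = (627 K − 294.7 K)/0.1900 = 1750 W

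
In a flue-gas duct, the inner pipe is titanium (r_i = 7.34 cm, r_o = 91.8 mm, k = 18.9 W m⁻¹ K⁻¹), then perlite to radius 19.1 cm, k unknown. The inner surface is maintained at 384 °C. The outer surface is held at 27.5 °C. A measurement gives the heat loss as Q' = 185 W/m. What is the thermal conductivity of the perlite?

ΣR = ΔT/Q' = |384 − 27.5|/185 = 1.927 m·K/W
Known resistances:
  R'_titanium = ln(0.0918/0.0734)/(2πk) = 0.2237/(2π·18.9) = 0.001884 m·K/W
R_perlite = ΣR − ΣR_known = 1.927 − 0.001884 = 1.925 m·K/W
ln(r₂/r₁)/(2πk) = 1.925 ⇒ k = 0.7327/(2π·1.925) = 0.0606 W/m·K

k = 0.0606 W/m·K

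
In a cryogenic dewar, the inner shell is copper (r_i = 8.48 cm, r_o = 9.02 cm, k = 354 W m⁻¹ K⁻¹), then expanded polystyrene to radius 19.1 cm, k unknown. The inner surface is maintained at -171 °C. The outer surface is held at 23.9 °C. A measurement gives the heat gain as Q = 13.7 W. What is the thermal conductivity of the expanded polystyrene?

ΣR = ΔT/Q = |-171 − 23.9|/13.7 = 14.23 K/W
Known resistances:
  R_copper = (1/0.0848 − 1/0.0902)/(4πk) = 0.7060/(4π·354) = 1.587×10^-4 K/W
R_expanded polystyrene = ΣR − ΣR_known = 14.23 − 1.587×10^-4 = 14.23 K/W
(1/r₁−1/r₂)/(4πk) = 14.23 ⇒ k = 5.851/(4π·14.23) = 0.0327 W/m·K

k = 0.0327 W/m·K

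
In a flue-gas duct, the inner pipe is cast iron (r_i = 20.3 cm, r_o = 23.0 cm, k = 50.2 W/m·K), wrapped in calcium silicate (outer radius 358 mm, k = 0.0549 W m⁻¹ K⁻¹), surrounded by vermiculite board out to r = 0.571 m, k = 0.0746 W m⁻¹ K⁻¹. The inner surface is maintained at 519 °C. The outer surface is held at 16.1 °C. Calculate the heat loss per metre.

Resistance network (inner→outer):
  R'_cast iron = ln(0.230/0.203)/(2πk) = 0.1249/(2π·50.2) = 3.959×10^-4 m·K/W
  R'_calcium silicate = ln(0.358/0.230)/(2πk) = 0.4425/(2π·0.0549) = 1.283 m·K/W
  R'_vermiculite board = ln(0.571/0.358)/(2πk) = 0.4669/(2π·0.0746) = 0.9960 m·K/W
ΣR = 3.959×10^-4 + 1.283 + 0.9960 = 2.279 m·K/W
Q' = ΔT/ΣR = (519 °C − 16.1 °C)/2.279 = 221 W/m

Q' = 221 W/m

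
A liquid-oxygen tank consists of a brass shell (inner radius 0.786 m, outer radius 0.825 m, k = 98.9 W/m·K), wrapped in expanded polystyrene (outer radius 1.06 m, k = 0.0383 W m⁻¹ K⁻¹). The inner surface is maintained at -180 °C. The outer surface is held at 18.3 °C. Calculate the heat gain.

Q = 355 W

Series thermal resistances, inner to outer:
  R_brass = (1/0.786 − 1/0.825)/(4πk) = 0.06014/(4π·98.9) = 4.839×10^-5 K/W
  R_expanded polystyrene = (1/0.825 − 1/1.06)/(4πk) = 0.2687/(4π·0.0383) = 0.5583 K/W
ΣR = 4.839×10^-5 + 0.5583 = 0.5583 K/W
Q = ΔT/ΣR = (-180 °C − 18.3 °C)/0.5583 = -355 W
(Negative Q ⇒ heat flows inward; heat gain = 355 W.)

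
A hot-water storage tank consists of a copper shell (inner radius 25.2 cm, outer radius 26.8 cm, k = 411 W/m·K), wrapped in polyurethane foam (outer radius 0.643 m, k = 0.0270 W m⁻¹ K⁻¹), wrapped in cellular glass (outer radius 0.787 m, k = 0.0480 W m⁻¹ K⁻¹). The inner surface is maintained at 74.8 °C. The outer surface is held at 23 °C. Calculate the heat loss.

Treat each layer as a resistance in series:
  R_copper = (1/0.252 − 1/0.268)/(4πk) = 0.2369/(4π·411) = 4.587×10^-5 K/W
  R_polyurethane foam = (1/0.268 − 1/0.643)/(4πk) = 2.176/(4π·0.0270) = 6.414 K/W
  R_cellular glass = (1/0.643 − 1/0.787)/(4πk) = 0.2846/(4π·0.0480) = 0.4718 K/W
ΣR = 4.587×10^-5 + 6.414 + 0.4718 = 6.886 K/W
Q = ΔT/ΣR = (74.8 °C − 23 °C)/6.886 = 7.52 W

Q = 7.52 W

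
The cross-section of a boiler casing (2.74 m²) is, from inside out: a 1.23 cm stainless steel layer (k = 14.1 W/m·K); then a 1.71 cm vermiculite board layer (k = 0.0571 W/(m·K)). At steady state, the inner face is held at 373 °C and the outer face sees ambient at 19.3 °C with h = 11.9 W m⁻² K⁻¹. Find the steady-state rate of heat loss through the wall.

Treat each layer as a resistance in series:
  R_stainless steel = L/(kA) = 0.0123/(14.1·2.74) = 3.184×10^-4 K/W
  R_vermiculite board = L/(kA) = 0.0171/(0.0571·2.74) = 0.1093 K/W
  R_conv,out = 1/(hA) = 1/(11.9·2.74) = 0.03067 K/W
ΣR = 3.184×10^-4 + 0.1093 + 0.03067 = 0.1403 K/W
Q = ΔT/ΣR = (373 °C − 19.3 °C)/0.1403 = 2520 W

Q = 2.52 kW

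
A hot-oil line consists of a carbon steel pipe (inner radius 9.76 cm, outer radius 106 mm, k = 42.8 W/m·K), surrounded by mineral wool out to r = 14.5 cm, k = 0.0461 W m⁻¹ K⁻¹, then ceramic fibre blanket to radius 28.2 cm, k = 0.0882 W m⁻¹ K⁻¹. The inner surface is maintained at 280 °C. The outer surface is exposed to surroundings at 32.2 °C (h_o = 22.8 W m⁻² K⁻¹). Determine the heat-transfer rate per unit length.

Q' = 107 W/m

Resistance network (inner→outer):
  R'_carbon steel = ln(0.106/0.0976)/(2πk) = 0.08256/(2π·42.8) = 3.070×10^-4 m·K/W
  R'_mineral wool = ln(0.145/0.106)/(2πk) = 0.3133/(2π·0.0461) = 1.082 m·K/W
  R'_ceramic fibre blanket = ln(0.282/0.145)/(2πk) = 0.6652/(2π·0.0882) = 1.200 m·K/W
  R'_conv,out = 1/(2πr h) = 1/(2π·0.282·22.8) = 0.02475 m·K/W
ΣR = 3.070×10^-4 + 1.082 + 1.200 + 0.02475 = 2.307 m·K/W
Q' = ΔT/ΣR = (280 °C − 32.2 °C)/2.307 = 107 W/m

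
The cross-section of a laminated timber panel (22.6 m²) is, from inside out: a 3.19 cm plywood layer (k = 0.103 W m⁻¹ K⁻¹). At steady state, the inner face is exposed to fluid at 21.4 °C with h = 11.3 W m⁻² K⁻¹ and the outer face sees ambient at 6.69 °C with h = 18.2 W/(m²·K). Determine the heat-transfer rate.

Q = 734 W

Treat each layer as a resistance in series:
  R_conv,in = 1/(hA) = 1/(11.3·22.6) = 0.003916 K/W
  R_plywood = L/(kA) = 0.0319/(0.103·22.6) = 0.01370 K/W
  R_conv,out = 1/(hA) = 1/(18.2·22.6) = 0.002431 K/W
ΣR = 0.003916 + 0.01370 + 0.002431 = 0.02005 K/W
Q = ΔT/ΣR = (21.4 °C − 6.69 °C)/0.02005 = 734 W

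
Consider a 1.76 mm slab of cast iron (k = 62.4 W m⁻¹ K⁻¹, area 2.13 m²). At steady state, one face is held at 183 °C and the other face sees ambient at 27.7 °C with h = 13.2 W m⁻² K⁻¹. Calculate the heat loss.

Q = 4.36 kW

Resistance network (inner→outer):
  R_cast iron = L/(kA) = 0.00176/(62.4·2.13) = 1.324×10^-5 K/W
  R_conv,out = 1/(hA) = 1/(13.2·2.13) = 0.03557 K/W
ΣR = 1.324×10^-5 + 0.03557 = 0.03558 K/W
Q = ΔT/ΣR = (183 °C − 27.7 °C)/0.03558 = 4360 W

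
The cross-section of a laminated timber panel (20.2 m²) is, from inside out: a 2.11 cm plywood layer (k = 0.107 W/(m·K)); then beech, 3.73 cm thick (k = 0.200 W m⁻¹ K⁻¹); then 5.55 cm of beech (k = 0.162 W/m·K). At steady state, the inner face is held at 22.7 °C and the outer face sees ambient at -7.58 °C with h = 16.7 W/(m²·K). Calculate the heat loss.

Q = 778 W

Resistance network (inner→outer):
  R_plywood = L/(kA) = 0.0211/(0.107·20.2) = 0.009762 K/W
  R_beech = L/(kA) = 0.0373/(0.200·20.2) = 0.009233 K/W
  R_beech = L/(kA) = 0.0555/(0.162·20.2) = 0.01696 K/W
  R_conv,out = 1/(hA) = 1/(16.7·20.2) = 0.002964 K/W
ΣR = 0.009762 + 0.009233 + 0.01696 + 0.002964 = 0.03892 K/W
Q = ΔT/ΣR = (22.7 °C − -7.58 °C)/0.03892 = 778 W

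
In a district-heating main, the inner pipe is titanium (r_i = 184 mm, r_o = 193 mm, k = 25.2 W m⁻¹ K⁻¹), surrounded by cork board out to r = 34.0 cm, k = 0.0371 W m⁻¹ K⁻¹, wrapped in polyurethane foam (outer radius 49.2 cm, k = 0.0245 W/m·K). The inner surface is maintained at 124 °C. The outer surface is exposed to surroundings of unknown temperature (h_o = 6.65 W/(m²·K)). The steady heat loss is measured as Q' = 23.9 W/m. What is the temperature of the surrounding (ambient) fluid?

Series resistances:
  R'_titanium = ln(0.193/0.184)/(2πk) = 0.04775/(2π·25.2) = 3.016×10^-4 m·K/W
  R'_cork board = ln(0.340/0.193)/(2πk) = 0.5663/(2π·0.0371) = 2.429 m·K/W
  R'_polyurethane foam = ln(0.492/0.340)/(2πk) = 0.3695/(2π·0.0245) = 2.401 m·K/W
  R'_conv,out = 1/(2πr h) = 1/(2π·0.492·6.65) = 0.04864 m·K/W
ΣR = 4.879 m·K/W
ΔT = Q'·ΣR = 23.9 × 4.879 = 116.6 K
Heat flows outward, so T_out = T_in − ΔT = 124 − 116.6 = 7.4 °C

T_out = 7.4 °C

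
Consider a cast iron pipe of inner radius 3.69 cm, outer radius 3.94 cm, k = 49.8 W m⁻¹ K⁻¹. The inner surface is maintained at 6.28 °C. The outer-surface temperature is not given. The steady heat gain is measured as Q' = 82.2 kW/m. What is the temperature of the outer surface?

Series resistances:
  R'_cast iron = ln(0.0394/0.0369)/(2πk) = 0.06555/(2π·49.8) = 2.095×10^-4 m·K/W
ΣR = 2.095×10^-4 m·K/W
ΔT = Q'·ΣR = 82200 × 2.095×10^-4 = 17.22 K
Heat flows inward, so T_out = T_in + ΔT = 6.28 + 17.22 = 23.5 °C

T_out = 23.5 °C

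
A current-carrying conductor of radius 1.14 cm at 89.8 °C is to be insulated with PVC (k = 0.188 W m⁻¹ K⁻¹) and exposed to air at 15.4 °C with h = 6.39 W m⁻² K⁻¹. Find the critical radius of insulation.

r_cr = 2.94 cm

For a cylinder, r_cr = k_ins/h = 0.188/6.39 = 0.0294 m = 2.94 cm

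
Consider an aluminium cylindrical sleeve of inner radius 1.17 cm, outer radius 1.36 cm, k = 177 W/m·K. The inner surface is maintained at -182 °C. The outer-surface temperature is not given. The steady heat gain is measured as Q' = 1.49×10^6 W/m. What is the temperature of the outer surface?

T_out = 19.6 °C

Sum the resistances:
  R'_aluminium = ln(0.0136/0.0117)/(2πk) = 0.1505/(2π·177) = 1.353×10^-4 m·K/W
ΣR = 1.353×10^-4 m·K/W
ΔT = Q'·ΣR = 1.49×10^6 × 1.353×10^-4 = 201.6 K
Heat flows inward, so T_out = T_in + ΔT = -182 + 201.6 = 19.6 °C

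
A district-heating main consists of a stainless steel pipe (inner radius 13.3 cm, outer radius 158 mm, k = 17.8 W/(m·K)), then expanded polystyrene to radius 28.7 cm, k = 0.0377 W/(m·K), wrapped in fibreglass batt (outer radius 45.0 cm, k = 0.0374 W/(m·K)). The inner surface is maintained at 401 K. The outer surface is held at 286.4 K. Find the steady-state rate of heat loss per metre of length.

Resistance network (inner→outer):
  R'_stainless steel = ln(0.158/0.133)/(2πk) = 0.1722/(2π·17.8) = 0.001540 m·K/W
  R'_expanded polystyrene = ln(0.287/0.158)/(2πk) = 0.5969/(2π·0.0377) = 2.520 m·K/W
  R'_fibreglass batt = ln(0.450/0.287)/(2πk) = 0.4498/(2π·0.0374) = 1.914 m·K/W
ΣR = 0.001540 + 2.520 + 1.914 = 4.436 m·K/W
Q' = ΔT/ΣR = (401 K − 286.4 K)/4.436 = 25.8 W/m

Q' = 25.8 W/m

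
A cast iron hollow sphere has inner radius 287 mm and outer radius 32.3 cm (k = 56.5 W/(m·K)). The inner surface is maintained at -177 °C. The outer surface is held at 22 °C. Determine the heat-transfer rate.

Q = 364 kW

Q = 4πk·ΔT/(1/r₁ − 1/r₂) = 4π × 56.5 × 199 / (1/0.287 − 1/0.323) = 3.64×10^5 W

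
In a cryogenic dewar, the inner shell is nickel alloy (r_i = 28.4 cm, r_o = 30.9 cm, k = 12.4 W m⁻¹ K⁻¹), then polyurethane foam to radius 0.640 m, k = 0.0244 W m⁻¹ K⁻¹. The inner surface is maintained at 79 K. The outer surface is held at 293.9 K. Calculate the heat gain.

Series thermal resistances, inner to outer:
  R_nickel alloy = (1/0.284 − 1/0.309)/(4πk) = 0.2849/(4π·12.4) = 0.001828 K/W
  R_polyurethane foam = (1/0.309 − 1/0.640)/(4πk) = 1.674/(4π·0.0244) = 5.459 K/W
ΣR = 0.001828 + 5.459 = 5.461 K/W
Q = ΔT/ΣR = (79 K − 293.9 K)/5.461 = -39.4 W
(Negative Q ⇒ heat flows inward; heat gain = 39.4 W.)

Q = 39.4 W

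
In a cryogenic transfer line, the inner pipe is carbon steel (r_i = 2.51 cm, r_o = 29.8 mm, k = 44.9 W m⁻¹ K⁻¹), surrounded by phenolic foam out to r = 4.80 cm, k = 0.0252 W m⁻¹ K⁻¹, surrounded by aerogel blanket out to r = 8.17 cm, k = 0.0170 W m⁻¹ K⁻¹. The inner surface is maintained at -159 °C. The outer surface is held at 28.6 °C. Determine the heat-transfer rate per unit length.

Q' = 23.5 W/m

Treat each layer as a resistance in series:
  R'_carbon steel = ln(0.0298/0.0251)/(2πk) = 0.1716/(2π·44.9) = 6.084×10^-4 m·K/W
  R'_phenolic foam = ln(0.0480/0.0298)/(2πk) = 0.4767/(2π·0.0252) = 3.011 m·K/W
  R'_aerogel blanket = ln(0.0817/0.0480)/(2πk) = 0.5319/(2π·0.0170) = 4.979 m·K/W
ΣR = 6.084×10^-4 + 3.011 + 4.979 = 7.991 m·K/W
Q' = ΔT/ΣR = (-159 °C − 28.6 °C)/7.991 = -23.5 W/m
(Negative Q' ⇒ heat flows inward; heat gain = 23.5 W/m.)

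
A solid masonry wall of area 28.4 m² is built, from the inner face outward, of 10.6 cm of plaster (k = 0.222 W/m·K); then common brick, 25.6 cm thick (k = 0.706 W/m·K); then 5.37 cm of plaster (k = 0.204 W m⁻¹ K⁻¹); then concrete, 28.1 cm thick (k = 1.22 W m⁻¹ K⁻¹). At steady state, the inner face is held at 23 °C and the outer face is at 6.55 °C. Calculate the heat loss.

Series thermal resistances, inner to outer:
  R_plaster = L/(kA) = 0.106/(0.222·28.4) = 0.01681 K/W
  R_common brick = L/(kA) = 0.256/(0.706·28.4) = 0.01277 K/W
  R_plaster = L/(kA) = 0.0537/(0.204·28.4) = 0.009269 K/W
  R_concrete = L/(kA) = 0.281/(1.22·28.4) = 0.008110 K/W
ΣR = 0.01681 + 0.01277 + 0.009269 + 0.008110 = 0.04696 K/W
Q = ΔT/ΣR = (23 °C − 6.55 °C)/0.04696 = 350 W

Q = 350 W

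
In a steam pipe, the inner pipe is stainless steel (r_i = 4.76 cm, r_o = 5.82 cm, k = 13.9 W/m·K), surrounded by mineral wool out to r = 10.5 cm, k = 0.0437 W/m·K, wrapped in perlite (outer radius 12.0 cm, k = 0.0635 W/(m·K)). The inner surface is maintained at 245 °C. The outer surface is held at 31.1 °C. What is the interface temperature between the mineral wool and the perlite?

T = 59.9 °C

Treat each layer as a resistance in series:
  R'_stainless steel = ln(0.0582/0.0476)/(2πk) = 0.2011/(2π·13.9) = 0.002302 m·K/W
  R'_mineral wool = ln(0.105/0.0582)/(2πk) = 0.5901/(2π·0.0437) = 2.149 m·K/W
  R'_perlite = ln(0.120/0.105)/(2πk) = 0.1335/(2π·0.0635) = 0.3347 m·K/W
ΣR = 0.002302 + 2.149 + 0.3347 = 2.486 m·K/W
Q' = ΔT/ΣR = (245 °C − 31.1 °C)/2.486 = 86.04 W/m
From the inner boundary to the mineral wool/perlite interface, ΣR_partial = 2.151 m·K/W.
T_interface = T_in − Q'·ΣR_partial = 245 °C − (86.04)(2.151) = 59.9 °C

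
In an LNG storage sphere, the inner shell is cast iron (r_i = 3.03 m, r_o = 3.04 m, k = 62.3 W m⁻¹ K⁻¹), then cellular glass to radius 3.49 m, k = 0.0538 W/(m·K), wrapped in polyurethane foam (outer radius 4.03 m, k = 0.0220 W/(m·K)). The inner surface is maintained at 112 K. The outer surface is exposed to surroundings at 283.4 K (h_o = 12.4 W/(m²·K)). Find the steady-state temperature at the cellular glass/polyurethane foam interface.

T = 165 K

Series thermal resistances, inner to outer:
  R_cast iron = (1/3.03 − 1/3.04)/(4πk) = 0.001086/(4π·62.3) = 1.387×10^-6 K/W
  R_cellular glass = (1/3.04 − 1/3.49)/(4πk) = 0.04241/(4π·0.0538) = 0.06274 K/W
  R_polyurethane foam = (1/3.49 − 1/4.03)/(4πk) = 0.03839/(4π·0.0220) = 0.1389 K/W
  R_conv,out = 1/(4πr²h) = 1/(4π·4.03²·12.4) = 3.951×10^-4 K/W
ΣR = 1.387×10^-6 + 0.06274 + 0.1389 + 3.951×10^-4 = 0.2020 K/W
Q = ΔT/ΣR = (112 K − 283.4 K)/0.2020 = -848.5 W
From the inner boundary to the cellular glass/polyurethane foam interface, ΣR_partial = 0.06274 K/W.
T_interface = T_in − Q·ΣR_partial = 112 K − (-848.5)(0.06274) = 165 K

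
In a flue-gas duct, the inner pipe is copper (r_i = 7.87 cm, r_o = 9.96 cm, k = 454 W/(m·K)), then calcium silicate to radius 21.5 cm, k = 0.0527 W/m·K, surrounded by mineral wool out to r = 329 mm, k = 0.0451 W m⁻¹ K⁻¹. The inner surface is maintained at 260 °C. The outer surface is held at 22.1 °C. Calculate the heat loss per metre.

Treat each layer as a resistance in series:
  R'_copper = ln(0.0996/0.0787)/(2πk) = 0.2355/(2π·454) = 8.256×10^-5 m·K/W
  R'_calcium silicate = ln(0.215/0.0996)/(2πk) = 0.7695/(2π·0.0527) = 2.324 m·K/W
  R'_mineral wool = ln(0.329/0.215)/(2πk) = 0.4254/(2π·0.0451) = 1.501 m·K/W
ΣR = 8.256×10^-5 + 2.324 + 1.501 = 3.825 m·K/W
Q' = ΔT/ΣR = (260 °C − 22.1 °C)/3.825 = 62.2 W/m

Q' = 62.2 W/m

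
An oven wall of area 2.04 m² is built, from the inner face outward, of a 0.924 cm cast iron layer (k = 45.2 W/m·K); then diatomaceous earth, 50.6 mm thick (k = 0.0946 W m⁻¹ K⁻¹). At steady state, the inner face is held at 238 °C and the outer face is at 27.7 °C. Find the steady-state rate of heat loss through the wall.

Series thermal resistances, inner to outer:
  R_cast iron = L/(kA) = 0.00924/(45.2·2.04) = 1.002×10^-4 K/W
  R_diatomaceous earth = L/(kA) = 0.0506/(0.0946·2.04) = 0.2622 K/W
ΣR = 1.002×10^-4 + 0.2622 = 0.2623 K/W
Q = ΔT/ΣR = (238 °C − 27.7 °C)/0.2623 = 802 W

Q = 802 W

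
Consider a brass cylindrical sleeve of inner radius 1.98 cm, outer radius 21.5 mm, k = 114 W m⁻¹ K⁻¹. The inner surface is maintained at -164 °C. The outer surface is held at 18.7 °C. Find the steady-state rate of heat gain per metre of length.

Q' = 1.59×10^6 W/m

Q' = 2πk·ΔT/ln(r₂/r₁) = 2π × 114 × 182.7 / ln(0.0215/0.0198) = 1.59×10^6 W/m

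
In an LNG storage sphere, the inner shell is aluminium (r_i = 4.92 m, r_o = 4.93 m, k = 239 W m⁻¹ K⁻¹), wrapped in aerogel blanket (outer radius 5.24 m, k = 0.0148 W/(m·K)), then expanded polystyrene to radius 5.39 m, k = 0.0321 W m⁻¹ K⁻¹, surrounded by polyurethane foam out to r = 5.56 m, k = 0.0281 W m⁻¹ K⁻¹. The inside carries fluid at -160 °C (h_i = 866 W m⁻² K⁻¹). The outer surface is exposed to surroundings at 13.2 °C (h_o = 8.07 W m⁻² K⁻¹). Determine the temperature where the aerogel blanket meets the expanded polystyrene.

T = -41.2 °C

Treat each layer as a resistance in series:
  R_conv,in = 1/(4πr²h) = 1/(4π·4.92²·866) = 3.796×10^-6 K/W
  R_aluminium = (1/4.92 − 1/4.93)/(4πk) = 4.123×10^-4/(4π·239) = 1.373×10^-7 K/W
  R_aerogel blanket = (1/4.93 − 1/5.24)/(4πk) = 0.01200/(4π·0.0148) = 0.06452 K/W
  R_expanded polystyrene = (1/5.24 − 1/5.39)/(4πk) = 0.005311/(4π·0.0321) = 0.01317 K/W
  R_polyurethane foam = (1/5.39 − 1/5.56)/(4πk) = 0.005673/(4π·0.0281) = 0.01606 K/W
  R_conv,out = 1/(4πr²h) = 1/(4π·5.56²·8.07) = 3.190×10^-4 K/W
ΣR = 3.796×10^-6 + 1.373×10^-7 + 0.06452 + 0.01317 + 0.01606 + 3.190×10^-4 = 0.09407 K/W
Q = ΔT/ΣR = (-160 °C − 13.2 °C)/0.09407 = -1841 W
From the inner boundary to the aerogel blanket/expanded polystyrene interface, ΣR_partial = 0.06452 K/W.
T_interface = T_in − Q·ΣR_partial = -160 °C − (-1841)(0.06452) = -41.2 °C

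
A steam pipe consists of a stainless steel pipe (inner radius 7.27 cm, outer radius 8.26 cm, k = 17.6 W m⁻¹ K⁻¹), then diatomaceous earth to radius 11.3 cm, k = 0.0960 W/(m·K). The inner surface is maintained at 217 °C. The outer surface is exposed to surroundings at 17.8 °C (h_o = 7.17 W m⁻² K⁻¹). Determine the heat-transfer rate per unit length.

Series thermal resistances, inner to outer:
  R'_stainless steel = ln(0.0826/0.0727)/(2πk) = 0.1277/(2π·17.6) = 0.001154 m·K/W
  R'_diatomaceous earth = ln(0.113/0.0826)/(2πk) = 0.3134/(2π·0.0960) = 0.5195 m·K/W
  R'_conv,out = 1/(2πr h) = 1/(2π·0.113·7.17) = 0.1964 m·K/W
ΣR = 0.001154 + 0.5195 + 0.1964 = 0.7171 m·K/W
Q' = ΔT/ΣR = (217 °C − 17.8 °C)/0.7171 = 278 W/m

Q' = 278 W/m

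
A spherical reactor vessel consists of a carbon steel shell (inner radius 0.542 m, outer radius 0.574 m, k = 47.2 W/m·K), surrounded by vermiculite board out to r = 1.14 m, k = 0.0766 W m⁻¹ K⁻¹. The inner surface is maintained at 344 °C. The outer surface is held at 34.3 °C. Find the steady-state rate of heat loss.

Q = 345 W

Resistance network (inner→outer):
  R_carbon steel = (1/0.542 − 1/0.574)/(4πk) = 0.1029/(4π·47.2) = 1.734×10^-4 K/W
  R_vermiculite board = (1/0.574 − 1/1.14)/(4πk) = 0.8650/(4π·0.0766) = 0.8986 K/W
ΣR = 1.734×10^-4 + 0.8986 = 0.8988 K/W
Q = ΔT/ΣR = (344 °C − 34.3 °C)/0.8988 = 345 W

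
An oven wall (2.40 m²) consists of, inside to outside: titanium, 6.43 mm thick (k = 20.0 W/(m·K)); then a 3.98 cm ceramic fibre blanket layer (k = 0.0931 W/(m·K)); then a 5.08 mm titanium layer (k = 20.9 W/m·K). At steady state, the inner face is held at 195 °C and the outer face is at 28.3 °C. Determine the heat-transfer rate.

Q = 935 W

Resistance network (inner→outer):
  R_titanium = L/(kA) = 0.00643/(20.0·2.40) = 1.340×10^-4 K/W
  R_ceramic fibre blanket = L/(kA) = 0.0398/(0.0931·2.40) = 0.1781 K/W
  R_titanium = L/(kA) = 0.00508/(20.9·2.40) = 1.013×10^-4 K/W
ΣR = 1.340×10^-4 + 0.1781 + 1.013×10^-4 = 0.1783 K/W
Q = ΔT/ΣR = (195 °C − 28.3 °C)/0.1783 = 935 W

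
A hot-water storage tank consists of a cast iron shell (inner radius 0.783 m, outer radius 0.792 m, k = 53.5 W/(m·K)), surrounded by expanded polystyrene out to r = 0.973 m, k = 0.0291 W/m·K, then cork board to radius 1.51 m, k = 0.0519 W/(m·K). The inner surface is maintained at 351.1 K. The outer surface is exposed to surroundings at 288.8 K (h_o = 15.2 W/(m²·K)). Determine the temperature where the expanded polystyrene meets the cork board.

T = 317.9 K

Resistance network (inner→outer):
  R_cast iron = (1/0.783 − 1/0.792)/(4πk) = 0.01451/(4π·53.5) = 2.159×10^-5 K/W
  R_expanded polystyrene = (1/0.792 − 1/0.973)/(4πk) = 0.2349/(4π·0.0291) = 0.6423 K/W
  R_cork board = (1/0.973 − 1/1.51)/(4πk) = 0.3655/(4π·0.0519) = 0.5604 K/W
  R_conv,out = 1/(4πr²h) = 1/(4π·1.51²·15.2) = 0.002296 K/W
ΣR = 2.159×10^-5 + 0.6423 + 0.5604 + 0.002296 = 1.205 K/W
Q = ΔT/ΣR = (351.1 K − 288.8 K)/1.205 = 51.70 W
From the inner boundary to the expanded polystyrene/cork board interface, ΣR_partial = 0.6423 K/W.
T_interface = T_in − Q·ΣR_partial = 351.1 K − (51.70)(0.6423) = 317.9 K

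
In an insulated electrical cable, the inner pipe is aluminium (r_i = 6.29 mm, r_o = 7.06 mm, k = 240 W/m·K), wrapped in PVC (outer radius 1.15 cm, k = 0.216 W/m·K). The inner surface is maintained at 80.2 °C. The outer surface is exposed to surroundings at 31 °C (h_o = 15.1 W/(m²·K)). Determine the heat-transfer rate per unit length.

Q' = 38.6 W/m

Series thermal resistances, inner to outer:
  R'_aluminium = ln(0.00706/0.00629)/(2πk) = 0.1155/(2π·240) = 7.658×10^-5 m·K/W
  R'_PVC = ln(0.0115/0.00706)/(2πk) = 0.4879/(2π·0.216) = 0.3595 m·K/W
  R'_conv,out = 1/(2πr h) = 1/(2π·0.0115·15.1) = 0.9165 m·K/W
ΣR = 7.658×10^-5 + 0.3595 + 0.9165 = 1.276 m·K/W
Q' = ΔT/ΣR = (80.2 °C − 31 °C)/1.276 = 38.6 W/m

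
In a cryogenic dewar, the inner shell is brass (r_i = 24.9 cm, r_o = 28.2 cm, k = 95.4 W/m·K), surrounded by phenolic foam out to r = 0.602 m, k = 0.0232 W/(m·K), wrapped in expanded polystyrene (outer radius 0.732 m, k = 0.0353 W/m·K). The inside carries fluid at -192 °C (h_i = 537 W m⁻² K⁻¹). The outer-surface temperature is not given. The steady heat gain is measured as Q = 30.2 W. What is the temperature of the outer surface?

Series resistances:
  R_conv,in = 1/(4πr²h) = 1/(4π·0.249²·537) = 0.002390 K/W
  R_brass = (1/0.249 − 1/0.282)/(4πk) = 0.4700/(4π·95.4) = 3.920×10^-4 K/W
  R_phenolic foam = (1/0.282 − 1/0.602)/(4πk) = 1.885/(4π·0.0232) = 6.466 K/W
  R_expanded polystyrene = (1/0.602 − 1/0.732)/(4πk) = 0.2950/(4π·0.0353) = 0.6650 K/W
ΣR = 7.133 K/W
ΔT = Q·ΣR = 30.2 × 7.133 = 215.4 K
Heat flows inward, so T_out = T_in + ΔT = -192 + 215.4 = 23.4 °C

T_out = 23.4 °C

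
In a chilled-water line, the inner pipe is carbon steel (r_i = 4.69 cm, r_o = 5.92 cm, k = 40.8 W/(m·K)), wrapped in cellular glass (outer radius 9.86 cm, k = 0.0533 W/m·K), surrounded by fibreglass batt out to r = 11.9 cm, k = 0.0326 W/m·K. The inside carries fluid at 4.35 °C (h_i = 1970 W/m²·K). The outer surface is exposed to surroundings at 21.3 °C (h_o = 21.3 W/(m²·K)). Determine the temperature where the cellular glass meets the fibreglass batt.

Treat each layer as a resistance in series:
  R'_conv,in = 1/(2πr h) = 1/(2π·0.0469·1970) = 0.001723 m·K/W
  R'_carbon steel = ln(0.0592/0.0469)/(2πk) = 0.2329/(2π·40.8) = 9.085×10^-4 m·K/W
  R'_cellular glass = ln(0.0986/0.0592)/(2πk) = 0.5101/(2π·0.0533) = 1.523 m·K/W
  R'_fibreglass batt = ln(0.119/0.0986)/(2πk) = 0.1881/(2π·0.0326) = 0.9181 m·K/W
  R'_conv,out = 1/(2πr h) = 1/(2π·0.119·21.3) = 0.06279 m·K/W
ΣR = 0.001723 + 9.085×10^-4 + 1.523 + 0.9181 + 0.06279 = 2.507 m·K/W
Q' = ΔT/ΣR = (4.35 °C − 21.3 °C)/2.507 = -6.761 W/m
From the inner boundary to the cellular glass/fibreglass batt interface, ΣR_partial = 1.526 m·K/W.
T_interface = T_in − Q'·ΣR_partial = 4.35 °C − (-6.761)(1.526) = 14.7 °C

T = 14.7 °C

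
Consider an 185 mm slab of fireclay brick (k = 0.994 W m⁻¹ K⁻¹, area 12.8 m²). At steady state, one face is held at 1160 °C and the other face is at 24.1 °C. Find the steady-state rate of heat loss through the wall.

Q = kA·ΔT/L = 0.994 × 12.8 × |1160 °C − 24.1 °C| / 0.185 = 78100 W

Q = 78.1 kW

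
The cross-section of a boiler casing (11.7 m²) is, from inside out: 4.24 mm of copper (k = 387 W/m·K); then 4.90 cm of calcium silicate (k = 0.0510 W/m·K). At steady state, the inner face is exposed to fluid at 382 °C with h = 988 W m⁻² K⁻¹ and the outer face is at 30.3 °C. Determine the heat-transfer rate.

Q = 4280 W

Series thermal resistances, inner to outer:
  R_conv,in = 1/(hA) = 1/(988·11.7) = 8.651×10^-5 K/W
  R_copper = L/(kA) = 0.00424/(387·11.7) = 9.364×10^-7 K/W
  R_calcium silicate = L/(kA) = 0.0490/(0.0510·11.7) = 0.08212 K/W
ΣR = 8.651×10^-5 + 9.364×10^-7 + 0.08212 = 0.08221 K/W
Q = ΔT/ΣR = (382 °C − 30.3 °C)/0.08221 = 4280 W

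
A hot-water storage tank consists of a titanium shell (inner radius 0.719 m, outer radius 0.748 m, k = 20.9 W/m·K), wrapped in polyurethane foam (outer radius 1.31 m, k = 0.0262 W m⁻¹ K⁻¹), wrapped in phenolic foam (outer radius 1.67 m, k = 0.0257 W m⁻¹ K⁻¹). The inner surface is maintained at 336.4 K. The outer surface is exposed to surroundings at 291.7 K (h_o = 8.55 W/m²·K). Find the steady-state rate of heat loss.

Resistance network (inner→outer):
  R_titanium = (1/0.719 − 1/0.748)/(4πk) = 0.05392/(4π·20.9) = 2.053×10^-4 K/W
  R_polyurethane foam = (1/0.748 − 1/1.31)/(4πk) = 0.5735/(4π·0.0262) = 1.742 K/W
  R_phenolic foam = (1/1.31 − 1/1.67)/(4πk) = 0.1646/(4π·0.0257) = 0.5095 K/W
  R_conv,out = 1/(4πr²h) = 1/(4π·1.67²·8.55) = 0.003337 K/W
ΣR = 2.053×10^-4 + 1.742 + 0.5095 + 0.003337 = 2.255 K/W
Q = ΔT/ΣR = (336.4 K − 291.7 K)/2.255 = 19.8 W

Q = 19.8 W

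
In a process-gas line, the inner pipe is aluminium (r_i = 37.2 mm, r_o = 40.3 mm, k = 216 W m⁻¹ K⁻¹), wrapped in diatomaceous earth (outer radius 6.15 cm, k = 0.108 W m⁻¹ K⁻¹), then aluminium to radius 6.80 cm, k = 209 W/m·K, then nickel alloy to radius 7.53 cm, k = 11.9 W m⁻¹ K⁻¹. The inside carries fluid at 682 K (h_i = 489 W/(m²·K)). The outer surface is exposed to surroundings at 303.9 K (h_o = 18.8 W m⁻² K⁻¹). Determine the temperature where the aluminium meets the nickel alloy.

T = 361.6 K

Resistance network (inner→outer):
  R'_conv,in = 1/(2πr h) = 1/(2π·0.0372·489) = 0.008749 m·K/W
  R'_aluminium = ln(0.0403/0.0372)/(2πk) = 0.08004/(2π·216) = 5.898×10^-5 m·K/W
  R'_diatomaceous earth = ln(0.0615/0.0403)/(2πk) = 0.4227/(2π·0.108) = 0.6229 m·K/W
  R'_aluminium = ln(0.0680/0.0615)/(2πk) = 0.1005/(2π·209) = 7.651×10^-5 m·K/W
  R'_nickel alloy = ln(0.0753/0.0680)/(2πk) = 0.1020/(2π·11.9) = 0.001364 m·K/W
  R'_conv,out = 1/(2πr h) = 1/(2π·0.0753·18.8) = 0.1124 m·K/W
ΣR = 0.008749 + 5.898×10^-5 + 0.6229 + 7.651×10^-5 + 0.001364 + 0.1124 = 0.7455 m·K/W
Q' = ΔT/ΣR = (682 K − 303.9 K)/0.7455 = 507.2 W/m
From the inner boundary to the aluminium/nickel alloy interface, ΣR_partial = 0.6318 m·K/W.
T_interface = T_in − Q'·ΣR_partial = 682 K − (507.2)(0.6318) = 361.6 K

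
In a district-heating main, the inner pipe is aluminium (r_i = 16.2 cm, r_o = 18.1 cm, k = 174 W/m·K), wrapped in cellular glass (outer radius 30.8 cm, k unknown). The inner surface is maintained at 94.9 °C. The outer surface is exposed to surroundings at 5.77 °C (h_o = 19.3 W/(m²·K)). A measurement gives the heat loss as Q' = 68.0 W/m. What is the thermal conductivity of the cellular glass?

k = 0.0659 W/m·K

ΣR = ΔT/Q' = |94.9 − 5.77|/68.0 = 1.311 m·K/W
Known resistances:
  R'_aluminium = ln(0.181/0.162)/(2πk) = 0.1109/(2π·174) = 1.014×10^-4 m·K/W
  R'_conv,out = 1/(2πr h) = 1/(2π·0.308·19.3) = 0.02677 m·K/W
R_cellular glass = ΣR − ΣR_known = 1.311 − 0.02687 = 1.284 m·K/W
ln(r₂/r₁)/(2πk) = 1.284 ⇒ k = 0.5316/(2π·1.284) = 0.0659 W/m·K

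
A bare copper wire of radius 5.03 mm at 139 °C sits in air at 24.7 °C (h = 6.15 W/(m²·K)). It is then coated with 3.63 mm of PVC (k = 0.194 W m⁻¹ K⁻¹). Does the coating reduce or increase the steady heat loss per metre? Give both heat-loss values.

increases: 22.2 → 33.3 W/m

Critical radius for a cylinder: r_cr = k/h = 0.0315 m = 3.15 cm.
Outer radius after coating: r₂ = 0.00503 + 0.00363 = 0.00866 m.
Since r₁ < r_cr and r₂ ≤ r_cr, the coating moves toward the maximum at r_cr — heat loss rises.
Bare: R = 1/(2πr₁h) = 5.145 m·K/W; Q = 114.3/5.145 = 22.2 W/m.
Coated: R = R_cond + R_conv = 3.434 m·K/W; Q = 114.3/3.434 = 33.3 W/m.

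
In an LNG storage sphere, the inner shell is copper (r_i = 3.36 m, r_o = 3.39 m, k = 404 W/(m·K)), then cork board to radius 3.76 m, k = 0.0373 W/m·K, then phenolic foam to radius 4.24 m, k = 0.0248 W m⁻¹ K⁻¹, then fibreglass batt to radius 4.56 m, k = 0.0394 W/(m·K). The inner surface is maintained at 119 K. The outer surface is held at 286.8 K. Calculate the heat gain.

Resistance network (inner→outer):
  R_copper = (1/3.36 − 1/3.39)/(4πk) = 0.002634/(4π·404) = 5.188×10^-7 K/W
  R_cork board = (1/3.39 − 1/3.76)/(4πk) = 0.02903/(4π·0.0373) = 0.06193 K/W
  R_phenolic foam = (1/3.76 − 1/4.24)/(4πk) = 0.03011/(4π·0.0248) = 0.09661 K/W
  R_fibreglass batt = (1/4.24 − 1/4.56)/(4πk) = 0.01655/(4π·0.0394) = 0.03343 K/W
ΣR = 5.188×10^-7 + 0.06193 + 0.09661 + 0.03343 = 0.1920 K/W
Q = ΔT/ΣR = (119 K − 286.8 K)/0.1920 = -874 W
(Negative Q ⇒ heat flows inward; heat gain = 874 W.)

Q = 874 W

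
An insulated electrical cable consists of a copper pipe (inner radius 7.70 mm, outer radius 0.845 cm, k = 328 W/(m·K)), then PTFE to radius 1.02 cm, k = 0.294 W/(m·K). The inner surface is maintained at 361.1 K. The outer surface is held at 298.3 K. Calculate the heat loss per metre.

Q' = 616 W/m

Treat each layer as a resistance in series:
  R'_copper = ln(0.00845/0.00770)/(2πk) = 0.09295/(2π·328) = 4.510×10^-5 m·K/W
  R'_PTFE = ln(0.0102/0.00845)/(2πk) = 0.1882/(2π·0.294) = 0.1019 m·K/W
ΣR = 4.510×10^-5 + 0.1019 = 0.1019 m·K/W
Q' = ΔT/ΣR = (361.1 K − 298.3 K)/0.1019 = 616 W/m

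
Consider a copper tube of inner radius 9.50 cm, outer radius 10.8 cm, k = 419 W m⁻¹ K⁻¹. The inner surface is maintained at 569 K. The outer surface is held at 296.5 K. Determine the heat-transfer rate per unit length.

Q' = 2πk·ΔT/ln(r₂/r₁) = 2π × 419 × 272.5 / ln(0.108/0.0950) = 5.59×10^6 W/m

Q' = 5590 kW/m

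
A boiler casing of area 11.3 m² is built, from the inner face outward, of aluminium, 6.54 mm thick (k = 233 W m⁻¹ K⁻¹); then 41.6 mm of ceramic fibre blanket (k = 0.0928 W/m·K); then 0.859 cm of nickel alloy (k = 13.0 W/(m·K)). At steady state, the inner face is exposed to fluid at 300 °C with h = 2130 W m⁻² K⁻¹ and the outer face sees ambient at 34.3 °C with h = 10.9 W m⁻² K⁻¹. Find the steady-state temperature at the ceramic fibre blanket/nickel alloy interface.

T = 79.7 °C

Series thermal resistances, inner to outer:
  R_conv,in = 1/(hA) = 1/(2130·11.3) = 4.155×10^-5 K/W
  R_aluminium = L/(kA) = 0.00654/(233·11.3) = 2.484×10^-6 K/W
  R_ceramic fibre blanket = L/(kA) = 0.0416/(0.0928·11.3) = 0.03967 K/W
  R_nickel alloy = L/(kA) = 0.00859/(13.0·11.3) = 5.848×10^-5 K/W
  R_conv,out = 1/(hA) = 1/(10.9·11.3) = 0.008119 K/W
ΣR = 4.155×10^-5 + 2.484×10^-6 + 0.03967 + 5.848×10^-5 + 0.008119 = 0.04789 K/W
Q = ΔT/ΣR = (300 °C − 34.3 °C)/0.04789 = 5548 W
From the inner boundary to the ceramic fibre blanket/nickel alloy interface, ΣR_partial = 0.03971 K/W.
T_interface = T_in − Q·ΣR_partial = 300 °C − (5548)(0.03971) = 79.7 °C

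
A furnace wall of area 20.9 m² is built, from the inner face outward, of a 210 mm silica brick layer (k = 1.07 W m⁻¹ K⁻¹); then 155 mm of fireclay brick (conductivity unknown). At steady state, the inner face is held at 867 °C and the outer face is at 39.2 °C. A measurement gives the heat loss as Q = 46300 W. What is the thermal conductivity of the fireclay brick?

k = 0.874 W/m·K

ΣR = ΔT/Q = |867 − 39.2|/46300 = 0.01788 K/W
Known resistances:
  R_silica brick = L/(kA) = 0.210/(1.07·20.9) = 0.009391 K/W
R_fireclay brick = ΣR − ΣR_known = 0.01788 − 0.009391 = 0.008489 K/W
L/(kA) = 0.008489 ⇒ k = 0.155/(0.008489·20.9) = 0.874 W/m·K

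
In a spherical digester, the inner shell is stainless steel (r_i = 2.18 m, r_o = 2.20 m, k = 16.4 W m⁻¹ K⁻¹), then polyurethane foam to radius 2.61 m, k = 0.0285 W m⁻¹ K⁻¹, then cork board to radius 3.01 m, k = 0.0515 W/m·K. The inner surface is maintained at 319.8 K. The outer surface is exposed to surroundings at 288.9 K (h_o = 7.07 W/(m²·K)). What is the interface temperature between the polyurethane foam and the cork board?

T = 297.7 K

Treat each layer as a resistance in series:
  R_stainless steel = (1/2.18 − 1/2.20)/(4πk) = 0.004170/(4π·16.4) = 2.023×10^-5 K/W
  R_polyurethane foam = (1/2.20 − 1/2.61)/(4πk) = 0.07140/(4π·0.0285) = 0.1994 K/W
  R_cork board = (1/2.61 − 1/3.01)/(4πk) = 0.05092/(4π·0.0515) = 0.07867 K/W
  R_conv,out = 1/(4πr²h) = 1/(4π·3.01²·7.07) = 0.001242 K/W
ΣR = 2.023×10^-5 + 0.1994 + 0.07867 + 0.001242 = 0.2793 K/W
Q = ΔT/ΣR = (319.8 K − 288.9 K)/0.2793 = 110.6 W
From the inner boundary to the polyurethane foam/cork board interface, ΣR_partial = 0.1994 K/W.
T_interface = T_in − Q·ΣR_partial = 319.8 K − (110.6)(0.1994) = 297.7 K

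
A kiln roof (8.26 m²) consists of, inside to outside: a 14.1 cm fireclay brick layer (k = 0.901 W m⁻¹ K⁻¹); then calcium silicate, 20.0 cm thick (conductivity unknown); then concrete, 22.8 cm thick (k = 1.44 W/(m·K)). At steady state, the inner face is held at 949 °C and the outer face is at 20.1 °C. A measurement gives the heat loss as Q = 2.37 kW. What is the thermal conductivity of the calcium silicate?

k = 0.0684 W/m·K

ΣR = ΔT/Q = |949 − 20.1|/2370 = 0.3919 K/W
Known resistances:
  R_fireclay brick = L/(kA) = 0.141/(0.901·8.26) = 0.01895 K/W
  R_concrete = L/(kA) = 0.228/(1.44·8.26) = 0.01917 K/W
R_calcium silicate = ΣR − ΣR_known = 0.3919 − 0.03812 = 0.3538 K/W
L/(kA) = 0.3538 ⇒ k = 0.200/(0.3538·8.26) = 0.0684 W/m·K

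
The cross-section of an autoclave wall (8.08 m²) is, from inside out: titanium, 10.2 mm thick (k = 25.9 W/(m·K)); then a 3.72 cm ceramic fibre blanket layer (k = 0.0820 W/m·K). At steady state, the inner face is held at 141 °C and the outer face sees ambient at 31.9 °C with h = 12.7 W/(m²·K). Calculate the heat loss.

Q = 1650 W

Resistance network (inner→outer):
  R_titanium = L/(kA) = 0.0102/(25.9·8.08) = 4.874×10^-5 K/W
  R_ceramic fibre blanket = L/(kA) = 0.0372/(0.0820·8.08) = 0.05615 K/W
  R_conv,out = 1/(hA) = 1/(12.7·8.08) = 0.009745 K/W
ΣR = 4.874×10^-5 + 0.05615 + 0.009745 = 0.06594 K/W
Q = ΔT/ΣR = (141 °C − 31.9 °C)/0.06594 = 1650 W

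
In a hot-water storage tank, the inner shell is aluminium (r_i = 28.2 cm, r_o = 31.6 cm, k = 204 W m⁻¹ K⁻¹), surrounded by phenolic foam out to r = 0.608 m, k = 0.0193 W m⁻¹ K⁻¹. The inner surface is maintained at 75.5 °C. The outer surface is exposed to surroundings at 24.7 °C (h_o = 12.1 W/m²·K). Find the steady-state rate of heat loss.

Resistance network (inner→outer):
  R_aluminium = (1/0.282 − 1/0.316)/(4πk) = 0.3815/(4π·204) = 1.488×10^-4 K/W
  R_phenolic foam = (1/0.316 − 1/0.608)/(4πk) = 1.520/(4π·0.0193) = 6.266 K/W
  R_conv,out = 1/(4πr²h) = 1/(4π·0.608²·12.1) = 0.01779 K/W
ΣR = 1.488×10^-4 + 6.266 + 0.01779 = 6.284 K/W
Q = ΔT/ΣR = (75.5 °C − 24.7 °C)/6.284 = 8.08 W

Q = 8.08 W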